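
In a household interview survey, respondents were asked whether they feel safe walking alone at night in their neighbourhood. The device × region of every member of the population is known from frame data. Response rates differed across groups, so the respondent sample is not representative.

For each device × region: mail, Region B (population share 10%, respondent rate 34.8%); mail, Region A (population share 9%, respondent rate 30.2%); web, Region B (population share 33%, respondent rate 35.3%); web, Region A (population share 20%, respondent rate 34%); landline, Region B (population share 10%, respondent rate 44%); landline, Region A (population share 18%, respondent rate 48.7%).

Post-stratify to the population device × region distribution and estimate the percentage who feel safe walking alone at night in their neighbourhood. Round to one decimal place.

Each cell contributes population-share × respondent value:
  mail, Region B: 0.1 × 34.8 = 3.48
  mail, Region A: 0.09 × 30.2 = 2.718
  web, Region B: 0.33 × 35.3 = 11.649
  web, Region A: 0.2 × 34 = 6.8
  landline, Region B: 0.1 × 44 = 4.4
  landline, Region A: 0.18 × 48.7 = 8.766
Post-stratified estimate = 37.813 → 37.8%.

37.8%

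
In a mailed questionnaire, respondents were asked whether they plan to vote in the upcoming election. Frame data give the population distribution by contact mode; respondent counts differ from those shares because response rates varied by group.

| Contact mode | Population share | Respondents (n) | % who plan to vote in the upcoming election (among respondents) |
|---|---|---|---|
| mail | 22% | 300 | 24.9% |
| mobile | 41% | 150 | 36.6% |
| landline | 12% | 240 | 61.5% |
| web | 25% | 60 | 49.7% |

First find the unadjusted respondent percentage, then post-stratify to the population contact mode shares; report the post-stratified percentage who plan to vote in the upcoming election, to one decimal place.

40.3%

Without adjustment, the pooled respondent share is:
  (300/750)×24.9 + (150/750)×36.6 + (240/750)×61.5 + (60/750)×49.7 = 40.936%
Post-stratified estimate weights by population shares:
  0.22×24.9 + 0.41×36.6 + 0.12×61.5 + 0.25×49.7 = 40.289%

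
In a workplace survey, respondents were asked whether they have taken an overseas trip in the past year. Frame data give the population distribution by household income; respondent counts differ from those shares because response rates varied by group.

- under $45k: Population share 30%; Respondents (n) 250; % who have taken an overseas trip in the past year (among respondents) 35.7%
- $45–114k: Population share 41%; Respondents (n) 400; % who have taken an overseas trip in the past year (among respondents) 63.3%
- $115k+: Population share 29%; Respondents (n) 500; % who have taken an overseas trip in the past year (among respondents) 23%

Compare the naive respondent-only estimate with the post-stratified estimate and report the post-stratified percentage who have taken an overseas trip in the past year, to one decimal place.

43.3%

Naive respondent-only estimate (weights = respondent counts):
  (250/1150)×35.7 + (400/1150)×63.3 + (500/1150)×23 = 39.7783%
Reweighting by population household income shares:
  0.3×35.7 + 0.41×63.3 + 0.29×23 = 43.333%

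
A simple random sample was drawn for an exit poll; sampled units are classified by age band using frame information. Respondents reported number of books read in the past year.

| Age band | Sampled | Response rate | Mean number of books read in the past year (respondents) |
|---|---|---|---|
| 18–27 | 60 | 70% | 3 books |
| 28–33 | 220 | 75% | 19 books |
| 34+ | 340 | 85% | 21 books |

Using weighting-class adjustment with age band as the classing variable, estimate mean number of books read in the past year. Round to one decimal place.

18.5

Inverse-response-rate weighting restores each class to its sampled count, so class totals weight by n_sampled:
  18–27: 60 × 3 = 180
  28–33: 220 × 19 = 4180
  34+: 340 × 21 = 7140
Adjusted estimate = 11,500 / 620 = 18.5484 → 18.5.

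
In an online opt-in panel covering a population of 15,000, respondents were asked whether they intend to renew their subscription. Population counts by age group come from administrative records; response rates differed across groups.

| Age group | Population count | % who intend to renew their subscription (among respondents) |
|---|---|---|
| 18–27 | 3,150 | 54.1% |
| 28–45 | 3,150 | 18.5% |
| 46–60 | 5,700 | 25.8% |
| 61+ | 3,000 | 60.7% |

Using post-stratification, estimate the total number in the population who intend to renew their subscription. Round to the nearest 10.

Estimated count per cell = population count × respondent percentage:
  18–27: 3,150 × 54.1% = 1704.15
  28–45: 3,150 × 18.5% = 582.75
  46–60: 5,700 × 25.8% = 1470.6
  61+: 3,000 × 60.7% = 1821
Estimated total = 5578.5 → 5,580.

5,580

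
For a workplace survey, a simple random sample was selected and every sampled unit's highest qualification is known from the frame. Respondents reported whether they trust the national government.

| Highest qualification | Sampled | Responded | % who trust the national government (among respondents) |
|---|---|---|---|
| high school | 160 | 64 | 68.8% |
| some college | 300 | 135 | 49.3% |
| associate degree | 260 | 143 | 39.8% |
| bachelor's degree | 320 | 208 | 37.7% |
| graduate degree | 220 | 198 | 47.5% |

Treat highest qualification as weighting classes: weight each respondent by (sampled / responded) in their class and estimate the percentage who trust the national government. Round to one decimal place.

46.6%

Response rates by class: high school 64/160 = 40%, some college 135/300 = 45%, associate degree 143/260 = 55%, bachelor's degree 208/320 = 65%, graduate degree 198/220 = 90%.
Each respondent's weight = sampled/responded in their class; summing within a class gives n_sampled, so:
  high school: 160 × 68.8 = 11,008
  some college: 300 × 49.3 = 14,790
  associate degree: 260 × 39.8 = 10,348
  bachelor's degree: 320 × 37.7 = 12,064
  graduate degree: 220 × 47.5 = 10,450
Adjusted estimate = 58,660 / 1,260 = 46.5556 → 46.6%.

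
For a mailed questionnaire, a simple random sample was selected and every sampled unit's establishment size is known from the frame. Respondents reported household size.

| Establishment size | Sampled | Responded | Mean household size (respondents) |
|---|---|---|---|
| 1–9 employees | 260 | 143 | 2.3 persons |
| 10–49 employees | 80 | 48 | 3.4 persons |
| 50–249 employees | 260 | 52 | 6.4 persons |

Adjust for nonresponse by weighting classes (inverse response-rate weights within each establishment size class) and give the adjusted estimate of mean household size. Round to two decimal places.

4.22

Response rates by class: 1–9 employees 143/260 = 55%, 10–49 employees 48/80 = 60%, 50–249 employees 52/260 = 20%.
Inverse-response-rate weighting restores each class to its sampled count, so class totals weight by n_sampled:
  1–9 employees: 260 × 2.3 = 598
  10–49 employees: 80 × 3.4 = 272
  50–249 employees: 260 × 6.4 = 1664
Adjusted estimate = 2534 / 600 = 4.22333 → 4.22.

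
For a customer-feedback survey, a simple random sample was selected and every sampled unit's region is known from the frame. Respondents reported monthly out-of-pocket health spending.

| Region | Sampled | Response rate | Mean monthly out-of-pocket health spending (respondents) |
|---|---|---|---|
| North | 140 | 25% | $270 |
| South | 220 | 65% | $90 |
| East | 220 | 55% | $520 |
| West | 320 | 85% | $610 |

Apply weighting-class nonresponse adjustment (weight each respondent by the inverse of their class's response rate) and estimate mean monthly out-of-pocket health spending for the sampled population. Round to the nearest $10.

$410

Weighting each respondent by the inverse class response rate inflates each class back to its sampled size, so the class weight is n_sampled:
  North: 140 × 270 = 37,800
  South: 220 × 90 = 19,800
  East: 220 × 520 = 114,400
  West: 320 × 610 = 195,200
Adjusted estimate = 367,200 / 900 = 408 → $410.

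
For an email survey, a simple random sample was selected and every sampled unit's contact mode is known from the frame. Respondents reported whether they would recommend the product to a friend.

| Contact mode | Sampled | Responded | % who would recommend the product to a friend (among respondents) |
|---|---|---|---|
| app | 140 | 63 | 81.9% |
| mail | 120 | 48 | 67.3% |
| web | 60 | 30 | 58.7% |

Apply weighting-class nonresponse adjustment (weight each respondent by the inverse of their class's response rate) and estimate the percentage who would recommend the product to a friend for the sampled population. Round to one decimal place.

72.1%

Response rates by class: app 63/140 = 45%, mail 48/120 = 40%, web 30/60 = 50%.
Each respondent's weight = sampled/responded in their class; summing within a class gives n_sampled, so:
  app: 140 × 81.9 = 11,466
  mail: 120 × 67.3 = 8076
  web: 60 × 58.7 = 3522
Adjusted estimate = 23,064 / 320 = 72.075 → 72.1%.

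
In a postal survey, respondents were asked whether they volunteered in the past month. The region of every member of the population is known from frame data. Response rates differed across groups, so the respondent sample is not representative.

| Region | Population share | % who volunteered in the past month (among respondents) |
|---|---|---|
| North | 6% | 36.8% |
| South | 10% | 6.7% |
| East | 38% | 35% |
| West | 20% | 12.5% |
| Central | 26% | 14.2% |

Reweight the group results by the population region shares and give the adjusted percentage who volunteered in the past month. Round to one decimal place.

Each cell contributes population-share × respondent value:
  North: 0.06 × 36.8 = 2.208
  South: 0.1 × 6.7 = 0.67
  East: 0.38 × 35 = 13.3
  West: 0.2 × 12.5 = 2.5
  Central: 0.26 × 14.2 = 3.692
Post-stratified estimate = 22.37 → 22.4%.

22.4%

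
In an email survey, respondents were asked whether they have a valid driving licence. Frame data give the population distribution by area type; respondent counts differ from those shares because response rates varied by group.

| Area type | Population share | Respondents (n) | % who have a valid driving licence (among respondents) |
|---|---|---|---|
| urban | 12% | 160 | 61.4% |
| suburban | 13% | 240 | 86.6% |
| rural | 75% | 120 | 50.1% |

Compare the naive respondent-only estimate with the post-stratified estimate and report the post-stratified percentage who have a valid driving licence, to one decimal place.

Unadjusted (pooled respondent) estimate weights by respondent counts:
  (160/520)×61.4 + (240/520)×86.6 + (120/520)×50.1 = 70.4231%
Reweighting by population area type shares:
  0.12×61.4 + 0.13×86.6 + 0.75×50.1 = 56.201%

56.2%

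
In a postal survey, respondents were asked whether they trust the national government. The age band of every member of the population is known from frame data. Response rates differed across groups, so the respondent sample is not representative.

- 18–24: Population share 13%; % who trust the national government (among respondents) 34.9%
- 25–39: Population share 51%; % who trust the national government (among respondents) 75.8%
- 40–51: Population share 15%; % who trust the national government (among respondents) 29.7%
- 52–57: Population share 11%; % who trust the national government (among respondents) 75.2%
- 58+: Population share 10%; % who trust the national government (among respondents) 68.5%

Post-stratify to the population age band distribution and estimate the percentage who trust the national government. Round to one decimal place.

Reweight to the known age band distribution:
  18–24: 0.13 × 34.9 = 4.537
  25–39: 0.51 × 75.8 = 38.658
  40–51: 0.15 × 29.7 = 4.455
  52–57: 0.11 × 75.2 = 8.272
  58+: 0.1 × 68.5 = 6.85
Post-stratified estimate = 62.772 → 62.8%.

62.8%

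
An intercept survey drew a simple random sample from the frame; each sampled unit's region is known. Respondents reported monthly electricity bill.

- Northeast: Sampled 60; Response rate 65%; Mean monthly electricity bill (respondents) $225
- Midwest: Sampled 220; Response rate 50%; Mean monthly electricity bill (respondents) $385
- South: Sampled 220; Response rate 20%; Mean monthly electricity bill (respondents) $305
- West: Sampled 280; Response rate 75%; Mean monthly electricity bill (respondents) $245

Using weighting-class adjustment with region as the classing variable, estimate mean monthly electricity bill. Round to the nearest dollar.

$300

Inverse-response-rate weighting restores each class to its sampled count, so class totals weight by n_sampled:
  Northeast: 60 × 225 = 13,500
  Midwest: 220 × 385 = 84,700
  South: 220 × 305 = 67,100
  West: 280 × 245 = 68,600
Adjusted estimate = 233,900 / 780 = 299.872 → $300.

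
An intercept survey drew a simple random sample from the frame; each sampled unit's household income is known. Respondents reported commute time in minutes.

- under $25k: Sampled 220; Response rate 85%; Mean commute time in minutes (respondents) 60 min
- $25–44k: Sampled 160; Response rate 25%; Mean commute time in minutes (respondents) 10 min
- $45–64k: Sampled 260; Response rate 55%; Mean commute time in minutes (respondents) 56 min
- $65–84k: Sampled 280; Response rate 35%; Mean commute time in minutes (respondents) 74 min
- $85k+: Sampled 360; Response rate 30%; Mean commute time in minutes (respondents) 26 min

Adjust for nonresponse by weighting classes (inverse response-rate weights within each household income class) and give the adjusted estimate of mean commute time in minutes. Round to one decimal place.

46.4

With weight = n_sampled/n_responded per class, the weighted class total is n_sampled:
  under $25k: 220 × 60 = 13,200
  $25–44k: 160 × 10 = 1600
  $45–64k: 260 × 56 = 14,560
  $65–84k: 280 × 74 = 20,720
  $85k+: 360 × 26 = 9360
Adjusted estimate = 59,440 / 1,280 = 46.4375 → 46.4.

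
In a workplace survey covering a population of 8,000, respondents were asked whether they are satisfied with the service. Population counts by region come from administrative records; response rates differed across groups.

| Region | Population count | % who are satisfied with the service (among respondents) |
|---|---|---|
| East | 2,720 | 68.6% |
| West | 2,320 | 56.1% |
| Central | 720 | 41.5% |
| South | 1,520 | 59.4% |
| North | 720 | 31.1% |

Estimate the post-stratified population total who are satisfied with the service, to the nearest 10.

Estimated count per cell = population count × respondent percentage:
  East: 2,720 × 68.6% = 1865.92
  West: 2,320 × 56.1% = 1301.52
  Central: 720 × 41.5% = 298.8
  South: 1,520 × 59.4% = 902.88
  North: 720 × 31.1% = 223.92
Estimated total = 4593.04 → 4,590.

4,590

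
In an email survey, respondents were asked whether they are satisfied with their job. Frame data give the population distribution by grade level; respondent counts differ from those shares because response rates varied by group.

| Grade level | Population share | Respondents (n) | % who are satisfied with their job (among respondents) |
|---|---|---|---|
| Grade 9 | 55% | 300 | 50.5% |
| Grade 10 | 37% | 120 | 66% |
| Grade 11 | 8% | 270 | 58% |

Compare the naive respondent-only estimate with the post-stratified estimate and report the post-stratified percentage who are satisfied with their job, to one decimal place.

56.8%

Naive respondent-only estimate (weights = respondent counts):
  (300/690)×50.5 + (120/690)×66 + (270/690)×58 = 56.1304%
Reweighting by population grade level shares:
  0.55×50.5 + 0.37×66 + 0.08×58 = 56.835%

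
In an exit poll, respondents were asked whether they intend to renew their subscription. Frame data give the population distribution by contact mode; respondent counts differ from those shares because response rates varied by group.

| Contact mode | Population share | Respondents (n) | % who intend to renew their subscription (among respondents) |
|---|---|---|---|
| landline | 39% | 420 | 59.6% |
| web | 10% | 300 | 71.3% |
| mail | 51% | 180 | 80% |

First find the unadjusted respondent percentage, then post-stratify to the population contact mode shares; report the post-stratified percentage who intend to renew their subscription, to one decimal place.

71.2%

Unadjusted (pooled respondent) estimate weights by respondent counts:
  (420/900)×59.6 + (300/900)×71.3 + (180/900)×80 = 67.58%
Post-stratified estimate weights by population shares:
  0.39×59.6 + 0.1×71.3 + 0.51×80 = 71.174%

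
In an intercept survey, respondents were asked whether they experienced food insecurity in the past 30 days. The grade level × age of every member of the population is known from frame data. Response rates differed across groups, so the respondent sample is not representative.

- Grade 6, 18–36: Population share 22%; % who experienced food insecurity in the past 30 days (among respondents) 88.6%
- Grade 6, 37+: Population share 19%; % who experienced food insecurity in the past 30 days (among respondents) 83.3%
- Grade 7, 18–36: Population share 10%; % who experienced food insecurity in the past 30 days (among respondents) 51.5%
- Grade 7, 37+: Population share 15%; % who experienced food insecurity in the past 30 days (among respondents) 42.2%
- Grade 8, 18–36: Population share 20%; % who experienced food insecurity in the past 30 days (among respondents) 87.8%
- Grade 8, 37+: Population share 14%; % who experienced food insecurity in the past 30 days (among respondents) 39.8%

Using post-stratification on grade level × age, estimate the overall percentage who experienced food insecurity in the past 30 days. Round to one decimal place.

69.9%

Weight each group's respondent value by its population share:
  Grade 6, 18–36: 0.22 × 88.6 = 19.492
  Grade 6, 37+: 0.19 × 83.3 = 15.827
  Grade 7, 18–36: 0.1 × 51.5 = 5.15
  Grade 7, 37+: 0.15 × 42.2 = 6.33
  Grade 8, 18–36: 0.2 × 87.8 = 17.56
  Grade 8, 37+: 0.14 × 39.8 = 5.572
Post-stratified estimate = 69.931 → 69.9%.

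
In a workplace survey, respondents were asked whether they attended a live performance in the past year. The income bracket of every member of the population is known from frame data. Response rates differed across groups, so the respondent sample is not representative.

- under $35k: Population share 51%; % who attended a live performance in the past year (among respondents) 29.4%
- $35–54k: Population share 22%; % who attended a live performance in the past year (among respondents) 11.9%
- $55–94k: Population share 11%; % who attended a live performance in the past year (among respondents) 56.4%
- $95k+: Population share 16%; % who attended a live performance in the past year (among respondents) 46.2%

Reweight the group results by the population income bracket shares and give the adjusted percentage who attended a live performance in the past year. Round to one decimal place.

31.2%

Post-stratification weights by population share, not respondent share:
  under $35k: 0.51 × 29.4 = 14.994
  $35–54k: 0.22 × 11.9 = 2.618
  $55–94k: 0.11 × 56.4 = 6.204
  $95k+: 0.16 × 46.2 = 7.392
Post-stratified estimate = 31.208 → 31.2%.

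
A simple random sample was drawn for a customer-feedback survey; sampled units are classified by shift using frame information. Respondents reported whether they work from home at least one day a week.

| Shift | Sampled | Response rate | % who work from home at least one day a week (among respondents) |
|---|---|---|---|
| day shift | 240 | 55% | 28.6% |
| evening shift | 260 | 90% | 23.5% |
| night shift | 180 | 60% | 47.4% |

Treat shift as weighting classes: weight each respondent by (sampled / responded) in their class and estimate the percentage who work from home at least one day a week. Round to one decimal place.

Weighting each respondent by the inverse class response rate inflates each class back to its sampled size, so the class weight is n_sampled:
  day shift: 240 × 28.6 = 6864
  evening shift: 260 × 23.5 = 6110
  night shift: 180 × 47.4 = 8532
Adjusted estimate = 21,506 / 680 = 31.6265 → 31.6%.

31.6%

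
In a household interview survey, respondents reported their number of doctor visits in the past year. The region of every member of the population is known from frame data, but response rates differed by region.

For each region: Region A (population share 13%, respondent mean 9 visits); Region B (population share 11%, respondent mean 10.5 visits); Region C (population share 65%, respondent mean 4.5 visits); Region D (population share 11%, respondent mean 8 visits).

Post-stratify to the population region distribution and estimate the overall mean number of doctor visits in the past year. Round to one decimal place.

6.1

Weight each group's respondent value by its population share:
  Region A: 0.13 × 9 = 1.17
  Region B: 0.11 × 10.5 = 1.155
  Region C: 0.65 × 4.5 = 2.925
  Region D: 0.11 × 8 = 0.88
Post-stratified estimate = 6.13 → 6.1.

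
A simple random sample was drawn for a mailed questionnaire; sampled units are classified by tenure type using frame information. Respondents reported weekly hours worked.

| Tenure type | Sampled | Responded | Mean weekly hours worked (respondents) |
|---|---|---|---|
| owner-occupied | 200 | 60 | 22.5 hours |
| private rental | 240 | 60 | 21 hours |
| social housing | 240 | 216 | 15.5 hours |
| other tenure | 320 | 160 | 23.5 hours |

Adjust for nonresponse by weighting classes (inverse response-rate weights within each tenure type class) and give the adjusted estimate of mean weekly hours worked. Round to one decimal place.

20.8

Response rates by class: owner-occupied 60/200 = 30%, private rental 60/240 = 25%, social housing 216/240 = 90%, other tenure 160/320 = 50%.
With weight = n_sampled/n_responded per class, the weighted class total is n_sampled:
  owner-occupied: 200 × 22.5 = 4500
  private rental: 240 × 21 = 5040
  social housing: 240 × 15.5 = 3720
  other tenure: 320 × 23.5 = 7520
Adjusted estimate = 20,780 / 1,000 = 20.78 → 20.8.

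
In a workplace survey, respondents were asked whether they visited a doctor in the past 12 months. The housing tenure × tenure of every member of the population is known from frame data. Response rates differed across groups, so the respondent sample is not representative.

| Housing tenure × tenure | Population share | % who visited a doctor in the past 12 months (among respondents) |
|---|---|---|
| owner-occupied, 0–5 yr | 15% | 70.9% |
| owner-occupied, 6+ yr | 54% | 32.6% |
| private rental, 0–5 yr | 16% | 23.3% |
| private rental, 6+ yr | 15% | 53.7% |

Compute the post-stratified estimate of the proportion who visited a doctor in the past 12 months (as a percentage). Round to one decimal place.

Each cell contributes population-share × respondent value:
  owner-occupied, 0–5 yr: 0.15 × 70.9 = 10.635
  owner-occupied, 6+ yr: 0.54 × 32.6 = 17.604
  private rental, 0–5 yr: 0.16 × 23.3 = 3.728
  private rental, 6+ yr: 0.15 × 53.7 = 8.055
Post-stratified estimate = 40.022 → 40.0%.

40.0%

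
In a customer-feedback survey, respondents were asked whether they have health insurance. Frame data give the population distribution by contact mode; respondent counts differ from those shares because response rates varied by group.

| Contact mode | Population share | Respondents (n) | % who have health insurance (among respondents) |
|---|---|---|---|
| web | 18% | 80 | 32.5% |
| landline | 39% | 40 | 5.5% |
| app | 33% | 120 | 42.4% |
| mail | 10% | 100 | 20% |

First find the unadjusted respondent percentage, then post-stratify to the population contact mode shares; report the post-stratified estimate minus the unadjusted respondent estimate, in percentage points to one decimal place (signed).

-5.2 percentage points

Naive respondent-only estimate (weights = respondent counts):
  (80/340)×32.5 + (40/340)×5.5 + (120/340)×42.4 + (100/340)×20 = 29.1412%
Post-stratifying to population shares instead:
  0.18×32.5 + 0.39×5.5 + 0.33×42.4 + 0.1×20 = 23.987%
Difference = 23.987 − 29.1412 = -5.1542 pp.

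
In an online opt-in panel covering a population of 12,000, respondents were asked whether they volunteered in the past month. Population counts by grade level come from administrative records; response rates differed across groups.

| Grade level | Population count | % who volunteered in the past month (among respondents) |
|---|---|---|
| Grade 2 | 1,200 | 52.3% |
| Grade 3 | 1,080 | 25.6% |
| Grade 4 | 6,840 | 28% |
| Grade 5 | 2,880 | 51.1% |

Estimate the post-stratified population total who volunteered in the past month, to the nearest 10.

4,290

Each cell contributes its population count × the respondent rate:
  Grade 2: 1,200 × 52.3% = 627.6
  Grade 3: 1,080 × 25.6% = 276.48
  Grade 4: 6,840 × 28% = 1915.2
  Grade 5: 2,880 × 51.1% = 1471.68
Estimated total = 4290.96 → 4,290.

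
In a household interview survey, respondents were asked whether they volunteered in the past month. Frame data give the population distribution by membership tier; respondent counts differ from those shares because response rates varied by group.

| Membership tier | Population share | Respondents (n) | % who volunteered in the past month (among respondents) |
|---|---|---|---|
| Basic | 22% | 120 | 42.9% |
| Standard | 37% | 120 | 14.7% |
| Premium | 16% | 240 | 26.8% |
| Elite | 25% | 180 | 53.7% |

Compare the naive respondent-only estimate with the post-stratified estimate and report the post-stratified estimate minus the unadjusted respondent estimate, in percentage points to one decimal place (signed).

-2.3 percentage points

Without adjustment, the pooled respondent share is:
  (120/660)×42.9 + (120/660)×14.7 + (240/660)×26.8 + (180/660)×53.7 = 34.8636%
Post-stratified estimate weights by population shares:
  0.22×42.9 + 0.37×14.7 + 0.16×26.8 + 0.25×53.7 = 32.59%
Difference = 32.59 − 34.8636 = -2.2736 pp.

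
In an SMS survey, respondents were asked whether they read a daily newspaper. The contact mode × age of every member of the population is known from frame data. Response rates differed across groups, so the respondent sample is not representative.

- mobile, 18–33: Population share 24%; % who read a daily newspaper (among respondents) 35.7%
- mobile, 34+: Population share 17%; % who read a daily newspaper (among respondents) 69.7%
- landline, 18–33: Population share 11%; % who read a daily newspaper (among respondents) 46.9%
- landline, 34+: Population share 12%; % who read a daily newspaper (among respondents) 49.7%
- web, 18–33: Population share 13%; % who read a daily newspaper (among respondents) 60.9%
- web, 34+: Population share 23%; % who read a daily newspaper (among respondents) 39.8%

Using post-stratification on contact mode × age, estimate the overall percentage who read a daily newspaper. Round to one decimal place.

48.6%

Post-stratification weights by population share, not respondent share:
  mobile, 18–33: 0.24 × 35.7 = 8.568
  mobile, 34+: 0.17 × 69.7 = 11.849
  landline, 18–33: 0.11 × 46.9 = 5.159
  landline, 34+: 0.12 × 49.7 = 5.964
  web, 18–33: 0.13 × 60.9 = 7.917
  web, 34+: 0.23 × 39.8 = 9.154
Post-stratified estimate = 48.611 → 48.6%.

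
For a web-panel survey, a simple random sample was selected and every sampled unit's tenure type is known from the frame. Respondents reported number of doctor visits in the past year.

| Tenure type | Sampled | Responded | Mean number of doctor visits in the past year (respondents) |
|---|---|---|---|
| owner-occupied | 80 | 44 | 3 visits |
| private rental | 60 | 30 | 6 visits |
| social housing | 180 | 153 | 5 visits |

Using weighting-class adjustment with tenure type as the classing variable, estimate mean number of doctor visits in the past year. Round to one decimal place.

4.7

Class response rates: owner-occupied 44/80 = 55%, private rental 30/60 = 50%, social housing 153/180 = 85%.
With weight = n_sampled/n_responded per class, the weighted class total is n_sampled:
  owner-occupied: 80 × 3 = 240
  private rental: 60 × 6 = 360
  social housing: 180 × 5 = 900
Adjusted estimate = 1500 / 320 = 4.6875 → 4.7.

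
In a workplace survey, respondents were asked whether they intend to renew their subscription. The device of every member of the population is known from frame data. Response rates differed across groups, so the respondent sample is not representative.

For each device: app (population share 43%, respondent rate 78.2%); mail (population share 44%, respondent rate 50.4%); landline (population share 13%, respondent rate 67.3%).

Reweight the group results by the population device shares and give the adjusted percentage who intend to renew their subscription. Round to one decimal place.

64.6%

Weight each group's respondent value by its population share:
  app: 0.43 × 78.2 = 33.626
  mail: 0.44 × 50.4 = 22.176
  landline: 0.13 × 67.3 = 8.749
Post-stratified estimate = 64.551 → 64.6%.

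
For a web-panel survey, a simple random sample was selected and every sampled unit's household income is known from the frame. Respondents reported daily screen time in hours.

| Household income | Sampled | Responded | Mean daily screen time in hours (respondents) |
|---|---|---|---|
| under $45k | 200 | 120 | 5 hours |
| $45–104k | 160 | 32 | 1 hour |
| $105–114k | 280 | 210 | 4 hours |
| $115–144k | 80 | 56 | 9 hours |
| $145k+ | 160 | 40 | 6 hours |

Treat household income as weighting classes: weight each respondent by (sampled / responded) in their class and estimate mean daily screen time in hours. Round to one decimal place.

Response rates by class: under $45k 120/200 = 60%, $45–104k 32/160 = 20%, $105–114k 210/280 = 75%, $115–144k 56/80 = 70%, $145k+ 40/160 = 25%.
Inverse-response-rate weighting restores each class to its sampled count, so class totals weight by n_sampled:
  under $45k: 200 × 5 = 1000
  $45–104k: 160 × 1 = 160
  $105–114k: 280 × 4 = 1120
  $115–144k: 80 × 9 = 720
  $145k+: 160 × 6 = 960
Adjusted estimate = 3960 / 880 = 4.5 → 4.5.

4.5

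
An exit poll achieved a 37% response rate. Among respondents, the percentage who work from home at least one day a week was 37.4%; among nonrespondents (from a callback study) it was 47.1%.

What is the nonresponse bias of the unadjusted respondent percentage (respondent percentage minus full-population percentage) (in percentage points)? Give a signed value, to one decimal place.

Nonresponse fraction = 1 − 0.37 = 0.63.
Bias = (nonresponse fraction) × (respondent percentage − nonrespondent percentage)
     = 0.63 × (37.4 − 47.1) = 0.63 × -9.7 = -6.111.

-6.1 percentage points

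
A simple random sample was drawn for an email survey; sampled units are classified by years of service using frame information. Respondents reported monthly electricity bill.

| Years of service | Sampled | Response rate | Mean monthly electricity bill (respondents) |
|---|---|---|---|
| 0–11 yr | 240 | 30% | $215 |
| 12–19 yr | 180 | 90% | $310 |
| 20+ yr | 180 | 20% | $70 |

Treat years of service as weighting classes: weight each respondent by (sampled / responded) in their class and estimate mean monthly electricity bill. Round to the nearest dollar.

$200

With weight = n_sampled/n_responded per class, the weighted class total is n_sampled:
  0–11 yr: 240 × 215 = 51,600
  12–19 yr: 180 × 310 = 55,800
  20+ yr: 180 × 70 = 12,600
Adjusted estimate = 120,000 / 600 = 200 → $200.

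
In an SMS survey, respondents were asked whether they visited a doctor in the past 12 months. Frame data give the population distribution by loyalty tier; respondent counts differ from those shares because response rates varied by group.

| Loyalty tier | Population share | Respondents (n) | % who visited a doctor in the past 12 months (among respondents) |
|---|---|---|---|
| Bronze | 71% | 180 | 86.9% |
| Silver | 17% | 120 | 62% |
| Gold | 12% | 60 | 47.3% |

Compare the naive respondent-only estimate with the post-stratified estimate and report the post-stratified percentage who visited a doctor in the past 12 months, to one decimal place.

Unadjusted (pooled respondent) estimate weights by respondent counts:
  (180/360)×86.9 + (120/360)×62 + (60/360)×47.3 = 72%
Reweighting by population loyalty tier shares:
  0.71×86.9 + 0.17×62 + 0.12×47.3 = 77.915%

77.9%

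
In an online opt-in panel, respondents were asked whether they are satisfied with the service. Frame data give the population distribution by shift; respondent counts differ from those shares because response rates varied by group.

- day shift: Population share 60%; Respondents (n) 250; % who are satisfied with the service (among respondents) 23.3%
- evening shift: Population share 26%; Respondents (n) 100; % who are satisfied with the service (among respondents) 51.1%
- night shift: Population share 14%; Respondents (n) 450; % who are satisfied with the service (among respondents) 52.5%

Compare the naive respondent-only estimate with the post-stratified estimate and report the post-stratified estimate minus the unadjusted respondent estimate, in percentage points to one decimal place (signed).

Unadjusted (pooled respondent) estimate weights by respondent counts:
  (250/800)×23.3 + (100/800)×51.1 + (450/800)×52.5 = 43.2%
Post-stratified estimate weights by population shares:
  0.6×23.3 + 0.26×51.1 + 0.14×52.5 = 34.616%
Difference = 34.616 − 43.2 = -8.584 pp.

-8.6 percentage points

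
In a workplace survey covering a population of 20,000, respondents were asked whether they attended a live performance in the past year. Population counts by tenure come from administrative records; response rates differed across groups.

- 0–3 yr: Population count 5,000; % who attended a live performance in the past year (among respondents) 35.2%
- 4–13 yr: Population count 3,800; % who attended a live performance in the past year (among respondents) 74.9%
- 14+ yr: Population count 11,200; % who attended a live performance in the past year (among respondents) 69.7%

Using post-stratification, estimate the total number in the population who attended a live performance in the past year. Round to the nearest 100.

12,400

Estimated count per cell = population count × respondent percentage:
  0–3 yr: 5,000 × 35.2% = 1760
  4–13 yr: 3,800 × 74.9% = 2846.2
  14+ yr: 11,200 × 69.7% = 7806.4
Estimated total = 12412.6 → 12,400.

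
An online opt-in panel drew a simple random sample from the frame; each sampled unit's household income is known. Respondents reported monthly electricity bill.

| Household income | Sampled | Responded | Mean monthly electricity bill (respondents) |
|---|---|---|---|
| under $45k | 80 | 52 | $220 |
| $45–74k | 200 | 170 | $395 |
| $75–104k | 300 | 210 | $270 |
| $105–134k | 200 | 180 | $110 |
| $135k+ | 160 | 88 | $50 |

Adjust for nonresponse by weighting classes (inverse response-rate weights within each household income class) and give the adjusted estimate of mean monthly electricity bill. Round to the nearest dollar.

Response rates by class: under $45k 52/80 = 65%, $45–74k 170/200 = 85%, $75–104k 210/300 = 70%, $105–134k 180/200 = 90%, $135k+ 88/160 = 55%.
Weighting each respondent by the inverse class response rate inflates each class back to its sampled size, so the class weight is n_sampled:
  under $45k: 80 × 220 = 17,600
  $45–74k: 200 × 395 = 79,000
  $75–104k: 300 × 270 = 81,000
  $105–134k: 200 × 110 = 22,000
  $135k+: 160 × 50 = 8000
Adjusted estimate = 207,600 / 940 = 220.851 → $221.

$221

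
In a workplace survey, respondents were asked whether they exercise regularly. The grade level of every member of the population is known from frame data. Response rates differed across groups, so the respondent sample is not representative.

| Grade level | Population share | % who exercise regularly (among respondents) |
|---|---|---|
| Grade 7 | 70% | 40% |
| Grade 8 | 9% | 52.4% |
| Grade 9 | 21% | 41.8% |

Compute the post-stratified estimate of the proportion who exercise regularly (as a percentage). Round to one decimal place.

41.5%

Post-stratification weights by population share, not respondent share:
  Grade 7: 0.7 × 40 = 28
  Grade 8: 0.09 × 52.4 = 4.716
  Grade 9: 0.21 × 41.8 = 8.778
Post-stratified estimate = 41.494 → 41.5%.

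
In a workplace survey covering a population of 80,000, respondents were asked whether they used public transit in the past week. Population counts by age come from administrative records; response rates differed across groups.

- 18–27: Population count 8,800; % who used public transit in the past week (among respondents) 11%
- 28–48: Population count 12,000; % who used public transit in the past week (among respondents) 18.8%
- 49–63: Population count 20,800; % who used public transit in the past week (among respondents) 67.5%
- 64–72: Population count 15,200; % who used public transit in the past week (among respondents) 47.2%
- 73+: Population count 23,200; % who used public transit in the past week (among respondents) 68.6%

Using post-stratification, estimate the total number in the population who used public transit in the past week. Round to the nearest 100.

Estimated count per cell = population count × respondent percentage:
  18–27: 8,800 × 11% = 968
  28–48: 12,000 × 18.8% = 2256
  49–63: 20,800 × 67.5% = 14,040
  64–72: 15,200 × 47.2% = 7174.4
  73+: 23,200 × 68.6% = 15915.2
Estimated total = 40353.6 → 40,400.

40,400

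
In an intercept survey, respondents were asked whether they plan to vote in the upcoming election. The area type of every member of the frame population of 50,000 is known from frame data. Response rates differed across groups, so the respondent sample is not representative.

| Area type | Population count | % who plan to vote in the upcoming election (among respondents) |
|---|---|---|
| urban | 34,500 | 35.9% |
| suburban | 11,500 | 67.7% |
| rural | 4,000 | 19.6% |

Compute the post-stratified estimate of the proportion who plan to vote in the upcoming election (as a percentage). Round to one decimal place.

41.9%

Post-stratification weights by population share, not respondent share:
  urban: (34,500/50,000) × 35.9 = 24.771
  suburban: (11,500/50,000) × 67.7 = 15.571
  rural: (4,000/50,000) × 19.6 = 1.568
Post-stratified estimate = 41.91 → 41.9%.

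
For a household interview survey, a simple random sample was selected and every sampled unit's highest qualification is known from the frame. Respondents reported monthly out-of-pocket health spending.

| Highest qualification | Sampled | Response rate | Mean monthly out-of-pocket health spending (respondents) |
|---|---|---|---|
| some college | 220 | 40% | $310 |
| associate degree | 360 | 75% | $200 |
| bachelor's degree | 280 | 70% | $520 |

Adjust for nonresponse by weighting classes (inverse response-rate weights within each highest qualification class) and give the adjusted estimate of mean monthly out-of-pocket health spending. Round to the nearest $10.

Each respondent's weight = sampled/responded in their class; summing within a class gives n_sampled, so:
  some college: 220 × 310 = 68,200
  associate degree: 360 × 200 = 72,000
  bachelor's degree: 280 × 520 = 145,600
Adjusted estimate = 285,800 / 860 = 332.326 → $330.

$330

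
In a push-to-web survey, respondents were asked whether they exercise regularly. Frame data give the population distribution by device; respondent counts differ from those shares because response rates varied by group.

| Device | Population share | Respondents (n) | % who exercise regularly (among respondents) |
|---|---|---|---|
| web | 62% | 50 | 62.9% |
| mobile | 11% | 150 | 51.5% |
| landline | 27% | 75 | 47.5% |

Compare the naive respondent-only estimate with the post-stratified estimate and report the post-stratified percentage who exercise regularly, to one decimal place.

Without adjustment, the pooled respondent share is:
  (50/275)×62.9 + (150/275)×51.5 + (75/275)×47.5 = 52.4818%
Post-stratified estimate weights by population shares:
  0.62×62.9 + 0.11×51.5 + 0.27×47.5 = 57.488%

57.5%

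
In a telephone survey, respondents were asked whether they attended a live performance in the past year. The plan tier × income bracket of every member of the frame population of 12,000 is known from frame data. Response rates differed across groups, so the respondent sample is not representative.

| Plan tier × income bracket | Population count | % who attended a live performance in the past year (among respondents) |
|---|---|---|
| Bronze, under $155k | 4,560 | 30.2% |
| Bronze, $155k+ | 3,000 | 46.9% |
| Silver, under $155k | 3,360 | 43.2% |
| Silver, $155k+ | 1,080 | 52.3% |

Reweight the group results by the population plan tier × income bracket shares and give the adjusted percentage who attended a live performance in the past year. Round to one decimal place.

40.0%

Weight each group's respondent value by its population share:
  Bronze, under $155k: (4,560/12,000) × 30.2 = 11.476
  Bronze, $155k+: (3,000/12,000) × 46.9 = 11.725
  Silver, under $155k: (3,360/12,000) × 43.2 = 12.096
  Silver, $155k+: (1,080/12,000) × 52.3 = 4.707
Post-stratified estimate = 40.004 → 40.0%.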